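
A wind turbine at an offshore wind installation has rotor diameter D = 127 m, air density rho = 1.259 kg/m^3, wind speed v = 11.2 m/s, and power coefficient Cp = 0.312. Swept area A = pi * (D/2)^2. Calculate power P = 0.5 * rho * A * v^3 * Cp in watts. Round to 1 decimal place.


Step 1 -- Compute swept area:
  A = pi * (D/2)^2 = pi * (127/2)^2 = 12667.69 m^2
Step 2 -- Apply wind power equation:
  P = 0.5 * rho * A * v^3 * Cp
  v^3 = 11.2^3 = 1404.928
  P = 0.5 * 1.259 * 12667.69 * 1404.928 * 0.312
  P = 3495438.9 W

3495438.9


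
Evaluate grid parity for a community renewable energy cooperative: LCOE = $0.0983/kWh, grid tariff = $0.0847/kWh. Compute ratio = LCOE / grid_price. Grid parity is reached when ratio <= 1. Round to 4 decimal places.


Compare LCOE to grid price:
  LCOE = $0.0983/kWh, Grid price = $0.0847/kWh
  Ratio = LCOE / grid_price = 0.0983 / 0.0847 = 1.1606
  Grid parity achieved (ratio <= 1)? no

1.1606


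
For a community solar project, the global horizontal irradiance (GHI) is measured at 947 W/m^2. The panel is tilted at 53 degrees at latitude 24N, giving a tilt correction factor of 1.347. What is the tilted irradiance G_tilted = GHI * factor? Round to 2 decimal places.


Identify the given values:
  GHI = 947 W/m^2, tilt correction factor = 1.347
Apply the formula G_tilted = GHI * factor:
  G_tilted = 947 * 1.347
  G_tilted = 1275.61 W/m^2

1275.61


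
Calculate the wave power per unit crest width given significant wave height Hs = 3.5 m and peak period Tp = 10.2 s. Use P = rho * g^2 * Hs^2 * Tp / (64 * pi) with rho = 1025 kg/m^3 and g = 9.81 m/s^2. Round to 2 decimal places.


Apply wave power formula:
  g^2 = 9.81^2 = 96.2361
  Hs^2 = 3.5^2 = 12.25
  Numerator = rho * g^2 * Hs^2 * Tp = 1025 * 96.2361 * 12.25 * 10.2 = 12325318.21
  Denominator = 64 * pi = 201.0619
  P = 12325318.21 / 201.0619 = 61301.10 W/m

61301.10


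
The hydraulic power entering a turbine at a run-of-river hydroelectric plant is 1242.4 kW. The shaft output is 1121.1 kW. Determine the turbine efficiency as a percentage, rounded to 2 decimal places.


Turbine efficiency = (output power / input power) * 100
eta = (1121.1 / 1242.4) * 100
eta = 90.24%

90.24


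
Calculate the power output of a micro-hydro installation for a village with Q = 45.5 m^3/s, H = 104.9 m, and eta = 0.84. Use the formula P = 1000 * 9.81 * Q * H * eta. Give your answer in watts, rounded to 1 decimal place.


Apply the hydropower formula P = rho * g * Q * H * eta
rho * g = 1000 * 9.81 = 9810.0
P = 9810.0 * 45.5 * 104.9 * 0.84
P = 39331017.2 W

39331017.2


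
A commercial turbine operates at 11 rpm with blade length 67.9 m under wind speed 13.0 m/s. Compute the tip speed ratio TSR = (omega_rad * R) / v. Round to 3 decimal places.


Convert rotational speed to rad/s:
  omega = 11 * 2 * pi / 60 = 1.1519 rad/s
Compute tip speed:
  v_tip = omega * R = 1.1519 * 67.9 = 78.215 m/s
Tip speed ratio:
  TSR = v_tip / v_wind = 78.215 / 13.0 = 6.017

6.017


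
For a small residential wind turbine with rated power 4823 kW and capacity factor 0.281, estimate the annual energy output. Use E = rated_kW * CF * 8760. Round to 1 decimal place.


Annual energy = rated_kW * capacity_factor * hours_per_year
Given: P_rated = 4823 kW, CF = 0.281, hours = 8760
E = 4823 * 0.281 * 8760
E = 11872103.9 kWh

11872103.9


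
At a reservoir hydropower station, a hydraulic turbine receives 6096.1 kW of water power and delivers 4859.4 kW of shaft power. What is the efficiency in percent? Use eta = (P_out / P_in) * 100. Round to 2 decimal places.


Turbine efficiency = (output power / input power) * 100
eta = (4859.4 / 6096.1) * 100
eta = 79.71%

79.71


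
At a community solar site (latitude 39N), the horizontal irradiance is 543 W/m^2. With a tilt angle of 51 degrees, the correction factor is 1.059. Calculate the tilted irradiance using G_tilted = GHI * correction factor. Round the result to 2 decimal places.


Identify the given values:
  GHI = 543 W/m^2, tilt correction factor = 1.059
Apply the formula G_tilted = GHI * factor:
  G_tilted = 543 * 1.059
  G_tilted = 575.04 W/m^2

575.04


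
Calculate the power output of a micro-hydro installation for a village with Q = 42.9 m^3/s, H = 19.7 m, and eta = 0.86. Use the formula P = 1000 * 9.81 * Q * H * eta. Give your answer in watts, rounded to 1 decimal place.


Apply the hydropower formula P = rho * g * Q * H * eta
rho * g = 1000 * 9.81 = 9810.0
P = 9810.0 * 42.9 * 19.7 * 0.86
P = 7130023.8 W

7130023.8


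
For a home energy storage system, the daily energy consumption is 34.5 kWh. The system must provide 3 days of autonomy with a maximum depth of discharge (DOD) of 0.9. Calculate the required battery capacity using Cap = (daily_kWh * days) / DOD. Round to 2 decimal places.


Total energy needed = daily * days = 34.5 * 3 = 103.5 kWh
Account for depth of discharge:
  Cap = total_energy / DOD = 103.5 / 0.9
  Cap = 115.00 kWh

115.00


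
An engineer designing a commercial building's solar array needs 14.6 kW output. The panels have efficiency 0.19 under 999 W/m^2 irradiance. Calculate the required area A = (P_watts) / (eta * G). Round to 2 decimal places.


Convert target power to watts: P = 14.6 * 1000 = 14600.0 W
Compute denominator: eta * G = 0.19 * 999 = 189.81
Required area A = P / (eta * G) = 14600.0 / 189.81
A = 76.92 m^2

76.92


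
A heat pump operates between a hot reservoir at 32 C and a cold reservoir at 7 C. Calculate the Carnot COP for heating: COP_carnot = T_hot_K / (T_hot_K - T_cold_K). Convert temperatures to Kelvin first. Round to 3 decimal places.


Convert to Kelvin:
  T_hot = 32 + 273.15 = 305.15 K
  T_cold = 7 + 273.15 = 280.15 K
Apply Carnot COP formula:
  COP = T_hot_K / (T_hot_K - T_cold_K) = 305.15 / 25.0
  COP = 12.206

12.206


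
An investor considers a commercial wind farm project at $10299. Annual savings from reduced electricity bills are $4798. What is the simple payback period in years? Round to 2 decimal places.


Simple payback period = initial cost / annual savings
Payback = 10299 / 4798
Payback = 2.15 years

2.15


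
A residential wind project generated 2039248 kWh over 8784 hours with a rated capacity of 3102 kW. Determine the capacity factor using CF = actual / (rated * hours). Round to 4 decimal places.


Capacity factor = actual output / maximum possible output
Maximum possible = rated * hours = 3102 * 8784 = 27247968 kWh
CF = 2039248 / 27247968
CF = 0.0748

0.0748


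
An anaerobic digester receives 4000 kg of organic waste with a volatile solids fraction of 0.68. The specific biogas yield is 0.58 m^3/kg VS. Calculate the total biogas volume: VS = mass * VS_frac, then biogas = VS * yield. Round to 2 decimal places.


Compute volatile solids:
  VS = mass * VS_fraction = 4000 * 0.68 = 2720.0 kg
Calculate biogas volume:
  Biogas = VS * specific_yield = 2720.0 * 0.58
  Biogas = 1577.60 m^3

1577.60


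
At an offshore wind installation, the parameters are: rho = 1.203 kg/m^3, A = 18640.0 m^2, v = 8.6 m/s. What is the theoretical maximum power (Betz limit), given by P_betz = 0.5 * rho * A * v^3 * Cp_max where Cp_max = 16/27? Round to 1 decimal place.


The Betz coefficient Cp_max = 16/27 = 0.5926
v^3 = 8.6^3 = 636.056
P_betz = 0.5 * rho * A * v^3 * Cp_max
P_betz = 0.5 * 1.203 * 18640.0 * 636.056 * 0.5926
P_betz = 4226035.2 W

4226035.2


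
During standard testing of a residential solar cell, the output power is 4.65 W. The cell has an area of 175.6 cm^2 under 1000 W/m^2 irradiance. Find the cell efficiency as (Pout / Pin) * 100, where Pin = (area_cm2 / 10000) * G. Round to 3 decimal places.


First compute the input power:
  Pin = area_cm2 / 10000 * G = 175.6 / 10000 * 1000 = 17.56 W
Then compute efficiency:
  Efficiency = (Pout / Pin) * 100 = (4.65 / 17.56) * 100
  Efficiency = 26.481%

26.481


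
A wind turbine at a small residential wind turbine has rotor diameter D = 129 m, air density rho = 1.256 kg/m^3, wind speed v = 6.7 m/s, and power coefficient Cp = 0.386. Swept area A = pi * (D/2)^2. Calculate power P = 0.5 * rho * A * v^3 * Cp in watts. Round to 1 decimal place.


Step 1 -- Compute swept area:
  A = pi * (D/2)^2 = pi * (129/2)^2 = 13069.81 m^2
Step 2 -- Apply wind power equation:
  P = 0.5 * rho * A * v^3 * Cp
  v^3 = 6.7^3 = 300.763
  P = 0.5 * 1.256 * 13069.81 * 300.763 * 0.386
  P = 952885.4 W

952885.4


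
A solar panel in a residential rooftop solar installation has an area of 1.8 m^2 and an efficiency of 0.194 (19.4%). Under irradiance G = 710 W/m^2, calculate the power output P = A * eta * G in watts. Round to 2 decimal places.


Use the solar power formula P = A * eta * G.
Given: A = 1.8 m^2, eta = 0.194, G = 710 W/m^2
P = 1.8 * 0.194 * 710
P = 247.93 W

247.93


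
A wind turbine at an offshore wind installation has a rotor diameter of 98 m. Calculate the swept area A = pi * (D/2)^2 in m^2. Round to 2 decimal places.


Compute the rotor radius:
  r = D / 2 = 98 / 2 = 49.0 m
Calculate swept area:
  A = pi * r^2 = pi * 49.0^2
  A = 7542.96 m^2

7542.96


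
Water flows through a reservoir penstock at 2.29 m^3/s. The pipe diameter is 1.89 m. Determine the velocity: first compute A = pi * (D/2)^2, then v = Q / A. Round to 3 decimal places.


Compute pipe cross-sectional area:
  A = pi * (D/2)^2 = pi * (1.89/2)^2 = 2.8055 m^2
Calculate velocity:
  v = Q / A = 2.29 / 2.8055
  v = 0.816 m/s

0.816


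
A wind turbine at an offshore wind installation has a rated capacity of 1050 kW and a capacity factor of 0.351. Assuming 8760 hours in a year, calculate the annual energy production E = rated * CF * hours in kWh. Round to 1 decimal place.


Annual energy = rated_kW * capacity_factor * hours_per_year
Given: P_rated = 1050 kW, CF = 0.351, hours = 8760
E = 1050 * 0.351 * 8760
E = 3228498.0 kWh

3228498.0


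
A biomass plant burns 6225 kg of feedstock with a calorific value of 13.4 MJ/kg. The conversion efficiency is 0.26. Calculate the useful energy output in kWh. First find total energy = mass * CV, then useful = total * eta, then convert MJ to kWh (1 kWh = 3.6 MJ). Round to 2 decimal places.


Total energy = mass * CV = 6225 * 13.4 = 83415.0 MJ
Useful energy = total * eta = 83415.0 * 0.26 = 21687.9 MJ
Convert to kWh: 21687.9 / 3.6
Useful energy = 6024.42 kWh

6024.42


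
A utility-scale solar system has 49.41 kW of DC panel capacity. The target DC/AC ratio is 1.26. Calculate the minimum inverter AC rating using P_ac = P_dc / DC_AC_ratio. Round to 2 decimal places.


The inverter AC capacity is determined by the DC/AC ratio.
Given: P_dc = 49.41 kW, DC/AC ratio = 1.26
P_ac = P_dc / ratio = 49.41 / 1.26
P_ac = 39.21 kW

39.21


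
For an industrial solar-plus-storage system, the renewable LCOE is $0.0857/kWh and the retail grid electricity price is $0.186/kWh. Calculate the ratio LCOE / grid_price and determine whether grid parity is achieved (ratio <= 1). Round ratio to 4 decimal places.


Compare LCOE to grid price:
  LCOE = $0.0857/kWh, Grid price = $0.186/kWh
  Ratio = LCOE / grid_price = 0.0857 / 0.186 = 0.4608
  Grid parity achieved (ratio <= 1)? yes

0.4608


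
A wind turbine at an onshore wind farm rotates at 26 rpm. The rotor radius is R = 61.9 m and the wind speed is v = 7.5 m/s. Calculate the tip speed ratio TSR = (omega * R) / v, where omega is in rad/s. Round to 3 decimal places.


Convert rotational speed to rad/s:
  omega = 26 * 2 * pi / 60 = 2.7227 rad/s
Compute tip speed:
  v_tip = omega * R = 2.7227 * 61.9 = 168.536 m/s
Tip speed ratio:
  TSR = v_tip / v_wind = 168.536 / 7.5 = 22.471

22.471


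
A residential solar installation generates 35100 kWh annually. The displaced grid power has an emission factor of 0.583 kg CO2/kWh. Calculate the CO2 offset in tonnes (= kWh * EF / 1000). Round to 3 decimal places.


CO2 offset in kg = generation * emission_factor
CO2 offset = 35100 * 0.583 = 20463.3 kg
Convert to tonnes:
  CO2 offset = 20463.3 / 1000 = 20.463 tonnes

20.463


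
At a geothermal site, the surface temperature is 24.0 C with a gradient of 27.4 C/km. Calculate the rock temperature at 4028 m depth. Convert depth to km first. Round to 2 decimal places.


Convert depth to km: 4028 / 1000 = 4.028 km
Temperature increase = gradient * depth_km = 27.4 * 4.028 = 110.37 C
Temperature at depth = T_surface + delta_T = 24.0 + 110.37
T = 134.37 C

134.37


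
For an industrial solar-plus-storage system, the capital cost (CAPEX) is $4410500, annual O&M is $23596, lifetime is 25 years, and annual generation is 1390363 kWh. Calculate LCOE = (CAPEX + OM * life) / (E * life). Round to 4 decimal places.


Total cost = CAPEX + OM * lifetime = 4410500 + 23596 * 25 = 4410500 + 589900 = 5000400
Total generation = annual * lifetime = 1390363 * 25 = 34759075 kWh
LCOE = 5000400 / 34759075
LCOE = 0.1439 $/kWh

0.1439


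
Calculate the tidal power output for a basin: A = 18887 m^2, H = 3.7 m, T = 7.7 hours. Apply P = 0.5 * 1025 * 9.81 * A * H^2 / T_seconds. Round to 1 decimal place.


Convert period to seconds: T = 7.7 * 3600 = 27720.0 s
H^2 = 3.7^2 = 13.69
P = 0.5 * rho * g * A * H^2 / T
P = 0.5 * 1025 * 9.81 * 18887 * 13.69 / 27720.0
P = 46896.0 W

46896.0


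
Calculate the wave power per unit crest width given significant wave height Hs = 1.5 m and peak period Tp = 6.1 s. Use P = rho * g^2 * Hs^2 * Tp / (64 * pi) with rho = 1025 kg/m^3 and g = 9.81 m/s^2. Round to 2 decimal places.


Apply wave power formula:
  g^2 = 9.81^2 = 96.2361
  Hs^2 = 1.5^2 = 2.25
  Numerator = rho * g^2 * Hs^2 * Tp = 1025 * 96.2361 * 2.25 * 6.1 = 1353861.48
  Denominator = 64 * pi = 201.0619
  P = 1353861.48 / 201.0619 = 6733.55 W/m

6733.55


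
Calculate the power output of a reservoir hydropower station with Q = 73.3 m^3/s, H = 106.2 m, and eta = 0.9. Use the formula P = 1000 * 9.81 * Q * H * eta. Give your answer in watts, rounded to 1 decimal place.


Apply the hydropower formula P = rho * g * Q * H * eta
rho * g = 1000 * 9.81 = 9810.0
P = 9810.0 * 73.3 * 106.2 * 0.9
P = 68728997.3 W

68728997.3


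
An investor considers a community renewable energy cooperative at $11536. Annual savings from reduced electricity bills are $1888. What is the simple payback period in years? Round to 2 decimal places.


Simple payback period = initial cost / annual savings
Payback = 11536 / 1888
Payback = 6.11 years

6.11


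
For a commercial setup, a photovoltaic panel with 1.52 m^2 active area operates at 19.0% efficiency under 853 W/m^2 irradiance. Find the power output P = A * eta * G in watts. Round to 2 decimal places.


Use the solar power formula P = A * eta * G.
Given: A = 1.52 m^2, eta = 0.19, G = 853 W/m^2
P = 1.52 * 0.19 * 853
P = 246.35 W

246.35


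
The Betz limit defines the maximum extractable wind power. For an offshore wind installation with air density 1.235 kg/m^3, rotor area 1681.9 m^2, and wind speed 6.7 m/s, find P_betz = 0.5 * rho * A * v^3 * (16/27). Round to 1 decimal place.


The Betz coefficient Cp_max = 16/27 = 0.5926
v^3 = 6.7^3 = 300.763
P_betz = 0.5 * rho * A * v^3 * Cp_max
P_betz = 0.5 * 1.235 * 1681.9 * 300.763 * 0.5926
P_betz = 185104.8 W

185104.8


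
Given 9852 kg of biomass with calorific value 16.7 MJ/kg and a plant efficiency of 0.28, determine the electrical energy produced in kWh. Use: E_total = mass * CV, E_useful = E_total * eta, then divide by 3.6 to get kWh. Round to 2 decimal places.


Total energy = mass * CV = 9852 * 16.7 = 164528.4 MJ
Useful energy = total * eta = 164528.4 * 0.28 = 46067.95 MJ
Convert to kWh: 46067.95 / 3.6
Useful energy = 12796.65 kWh

12796.65


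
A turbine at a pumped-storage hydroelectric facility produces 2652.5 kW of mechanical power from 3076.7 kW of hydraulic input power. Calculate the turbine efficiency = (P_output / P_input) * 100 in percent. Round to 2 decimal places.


Turbine efficiency = (output power / input power) * 100
eta = (2652.5 / 3076.7) * 100
eta = 86.21%

86.21


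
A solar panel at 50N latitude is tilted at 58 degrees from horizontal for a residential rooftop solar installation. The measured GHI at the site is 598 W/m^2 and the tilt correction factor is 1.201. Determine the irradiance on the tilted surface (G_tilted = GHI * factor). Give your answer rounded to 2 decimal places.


Identify the given values:
  GHI = 598 W/m^2, tilt correction factor = 1.201
Apply the formula G_tilted = GHI * factor:
  G_tilted = 598 * 1.201
  G_tilted = 718.20 W/m^2

718.20


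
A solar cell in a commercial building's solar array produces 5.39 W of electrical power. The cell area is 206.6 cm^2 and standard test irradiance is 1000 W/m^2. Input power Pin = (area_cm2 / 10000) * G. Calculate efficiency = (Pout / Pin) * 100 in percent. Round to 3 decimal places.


First compute the input power:
  Pin = area_cm2 / 10000 * G = 206.6 / 10000 * 1000 = 20.66 W
Then compute efficiency:
  Efficiency = (Pout / Pin) * 100 = (5.39 / 20.66) * 100
  Efficiency = 26.089%

26.089


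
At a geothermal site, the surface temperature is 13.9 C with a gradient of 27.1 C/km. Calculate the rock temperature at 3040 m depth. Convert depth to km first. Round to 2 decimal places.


Convert depth to km: 3040 / 1000 = 3.04 km
Temperature increase = gradient * depth_km = 27.1 * 3.04 = 82.38 C
Temperature at depth = T_surface + delta_T = 13.9 + 82.38
T = 96.28 C

96.28


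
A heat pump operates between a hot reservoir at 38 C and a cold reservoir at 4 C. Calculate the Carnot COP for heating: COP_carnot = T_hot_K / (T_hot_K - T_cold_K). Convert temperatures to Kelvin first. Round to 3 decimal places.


Convert to Kelvin:
  T_hot = 38 + 273.15 = 311.15 K
  T_cold = 4 + 273.15 = 277.15 K
Apply Carnot COP formula:
  COP = T_hot_K / (T_hot_K - T_cold_K) = 311.15 / 34.0
  COP = 9.151

9.151


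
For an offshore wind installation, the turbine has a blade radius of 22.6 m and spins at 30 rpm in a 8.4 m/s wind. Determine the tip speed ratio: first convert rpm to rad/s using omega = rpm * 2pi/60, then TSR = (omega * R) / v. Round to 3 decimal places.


Convert rotational speed to rad/s:
  omega = 30 * 2 * pi / 60 = 3.1416 rad/s
Compute tip speed:
  v_tip = omega * R = 3.1416 * 22.6 = 71.0 m/s
Tip speed ratio:
  TSR = v_tip / v_wind = 71.0 / 8.4 = 8.452

8.452


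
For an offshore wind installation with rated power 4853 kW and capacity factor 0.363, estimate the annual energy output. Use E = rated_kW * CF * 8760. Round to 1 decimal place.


Annual energy = rated_kW * capacity_factor * hours_per_year
Given: P_rated = 4853 kW, CF = 0.363, hours = 8760
E = 4853 * 0.363 * 8760
E = 15431957.6 kWh

15431957.6


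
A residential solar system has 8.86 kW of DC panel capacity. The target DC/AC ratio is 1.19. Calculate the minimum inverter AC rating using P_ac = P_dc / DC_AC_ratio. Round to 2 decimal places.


The inverter AC capacity is determined by the DC/AC ratio.
Given: P_dc = 8.86 kW, DC/AC ratio = 1.19
P_ac = P_dc / ratio = 8.86 / 1.19
P_ac = 7.45 kW

7.45


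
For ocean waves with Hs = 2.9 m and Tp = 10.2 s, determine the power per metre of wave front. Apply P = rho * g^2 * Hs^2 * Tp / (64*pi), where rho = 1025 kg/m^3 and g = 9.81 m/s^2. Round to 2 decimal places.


Apply wave power formula:
  g^2 = 9.81^2 = 96.2361
  Hs^2 = 2.9^2 = 8.41
  Numerator = rho * g^2 * Hs^2 * Tp = 1025 * 96.2361 * 8.41 * 10.2 = 8461708.26
  Denominator = 64 * pi = 201.0619
  P = 8461708.26 / 201.0619 = 42085.08 W/m

42085.08


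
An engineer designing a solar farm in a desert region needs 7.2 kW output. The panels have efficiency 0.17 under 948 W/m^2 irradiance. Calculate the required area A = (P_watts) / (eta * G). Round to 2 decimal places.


Convert target power to watts: P = 7.2 * 1000 = 7200.0 W
Compute denominator: eta * G = 0.17 * 948 = 161.16
Required area A = P / (eta * G) = 7200.0 / 161.16
A = 44.68 m^2

44.68


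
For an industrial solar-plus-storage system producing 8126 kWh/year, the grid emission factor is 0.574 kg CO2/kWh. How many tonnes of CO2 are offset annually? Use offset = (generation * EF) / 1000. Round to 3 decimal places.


CO2 offset in kg = generation * emission_factor
CO2 offset = 8126 * 0.574 = 4664.32 kg
Convert to tonnes:
  CO2 offset = 4664.32 / 1000 = 4.664 tonnes

4.664


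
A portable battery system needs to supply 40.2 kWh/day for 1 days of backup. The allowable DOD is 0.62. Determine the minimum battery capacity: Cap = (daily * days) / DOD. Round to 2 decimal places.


Total energy needed = daily * days = 40.2 * 1 = 40.2 kWh
Account for depth of discharge:
  Cap = total_energy / DOD = 40.2 / 0.62
  Cap = 64.84 kWh

64.84


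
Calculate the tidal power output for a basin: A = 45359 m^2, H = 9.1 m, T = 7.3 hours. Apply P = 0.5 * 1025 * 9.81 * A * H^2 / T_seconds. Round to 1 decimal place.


Convert period to seconds: T = 7.3 * 3600 = 26280.0 s
H^2 = 9.1^2 = 82.81
P = 0.5 * rho * g * A * H^2 / T
P = 0.5 * 1025 * 9.81 * 45359 * 82.81 / 26280.0
P = 718594.3 W

718594.3


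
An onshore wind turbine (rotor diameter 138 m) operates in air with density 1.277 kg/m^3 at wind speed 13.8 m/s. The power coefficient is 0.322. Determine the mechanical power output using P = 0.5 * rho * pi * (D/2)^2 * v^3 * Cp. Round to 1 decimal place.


Step 1 -- Compute swept area:
  A = pi * (D/2)^2 = pi * (138/2)^2 = 14957.12 m^2
Step 2 -- Apply wind power equation:
  P = 0.5 * rho * A * v^3 * Cp
  v^3 = 13.8^3 = 2628.072
  P = 0.5 * 1.277 * 14957.12 * 2628.072 * 0.322
  P = 8081688.1 W

8081688.1


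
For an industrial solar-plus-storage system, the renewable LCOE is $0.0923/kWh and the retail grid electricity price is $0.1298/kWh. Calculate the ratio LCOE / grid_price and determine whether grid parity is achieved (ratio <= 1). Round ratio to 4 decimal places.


Compare LCOE to grid price:
  LCOE = $0.0923/kWh, Grid price = $0.1298/kWh
  Ratio = LCOE / grid_price = 0.0923 / 0.1298 = 0.7111
  Grid parity achieved (ratio <= 1)? yes

0.7111


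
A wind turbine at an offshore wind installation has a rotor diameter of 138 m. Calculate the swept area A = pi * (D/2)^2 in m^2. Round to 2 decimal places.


Compute the rotor radius:
  r = D / 2 = 138 / 2 = 69.0 m
Calculate swept area:
  A = pi * r^2 = pi * 69.0^2
  A = 14957.12 m^2

14957.12


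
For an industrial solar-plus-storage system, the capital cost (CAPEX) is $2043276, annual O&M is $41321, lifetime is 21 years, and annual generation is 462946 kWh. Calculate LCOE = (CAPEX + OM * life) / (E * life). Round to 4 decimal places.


Total cost = CAPEX + OM * lifetime = 2043276 + 41321 * 21 = 2043276 + 867741 = 2911017
Total generation = annual * lifetime = 462946 * 21 = 9721866 kWh
LCOE = 2911017 / 9721866
LCOE = 0.2994 $/kWh

0.2994


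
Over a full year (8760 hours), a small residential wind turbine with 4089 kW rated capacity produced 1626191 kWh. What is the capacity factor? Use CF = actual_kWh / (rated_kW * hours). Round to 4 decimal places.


Capacity factor = actual output / maximum possible output
Maximum possible = rated * hours = 4089 * 8760 = 35819640 kWh
CF = 1626191 / 35819640
CF = 0.0454

0.0454


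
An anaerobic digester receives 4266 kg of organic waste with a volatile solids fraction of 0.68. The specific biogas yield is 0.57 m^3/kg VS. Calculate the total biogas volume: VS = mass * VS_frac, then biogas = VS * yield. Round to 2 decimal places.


Compute volatile solids:
  VS = mass * VS_fraction = 4266 * 0.68 = 2900.88 kg
Calculate biogas volume:
  Biogas = VS * specific_yield = 2900.88 * 0.57
  Biogas = 1653.50 m^3

1653.50


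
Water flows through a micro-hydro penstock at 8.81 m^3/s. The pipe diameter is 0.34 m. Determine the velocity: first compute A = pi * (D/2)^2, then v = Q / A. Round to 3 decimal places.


Compute pipe cross-sectional area:
  A = pi * (D/2)^2 = pi * (0.34/2)^2 = 0.0908 m^2
Calculate velocity:
  v = Q / A = 8.81 / 0.0908
  v = 97.035 m/s

97.035


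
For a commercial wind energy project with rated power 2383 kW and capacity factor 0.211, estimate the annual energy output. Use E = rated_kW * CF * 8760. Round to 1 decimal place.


Annual energy = rated_kW * capacity_factor * hours_per_year
Given: P_rated = 2383 kW, CF = 0.211, hours = 8760
E = 2383 * 0.211 * 8760
E = 4404641.9 kWh

4404641.9


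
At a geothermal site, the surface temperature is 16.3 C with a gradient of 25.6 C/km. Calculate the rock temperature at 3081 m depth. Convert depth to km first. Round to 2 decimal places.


Convert depth to km: 3081 / 1000 = 3.081 km
Temperature increase = gradient * depth_km = 25.6 * 3.081 = 78.87 C
Temperature at depth = T_surface + delta_T = 16.3 + 78.87
T = 95.17 C

95.17


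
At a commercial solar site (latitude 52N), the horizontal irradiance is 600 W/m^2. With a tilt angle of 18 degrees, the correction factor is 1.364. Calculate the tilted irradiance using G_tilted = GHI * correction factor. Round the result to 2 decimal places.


Identify the given values:
  GHI = 600 W/m^2, tilt correction factor = 1.364
Apply the formula G_tilted = GHI * factor:
  G_tilted = 600 * 1.364
  G_tilted = 818.40 W/m^2

818.40


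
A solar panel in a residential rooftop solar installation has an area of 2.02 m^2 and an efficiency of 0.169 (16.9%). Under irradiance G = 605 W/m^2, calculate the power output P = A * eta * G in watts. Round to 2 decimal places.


Use the solar power formula P = A * eta * G.
Given: A = 2.02 m^2, eta = 0.169, G = 605 W/m^2
P = 2.02 * 0.169 * 605
P = 206.53 W

206.53


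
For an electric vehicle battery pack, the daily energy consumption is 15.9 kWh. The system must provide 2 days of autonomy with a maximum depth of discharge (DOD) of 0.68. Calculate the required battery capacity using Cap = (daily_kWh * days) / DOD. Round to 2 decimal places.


Total energy needed = daily * days = 15.9 * 2 = 31.8 kWh
Account for depth of discharge:
  Cap = total_energy / DOD = 31.8 / 0.68
  Cap = 46.76 kWh

46.76


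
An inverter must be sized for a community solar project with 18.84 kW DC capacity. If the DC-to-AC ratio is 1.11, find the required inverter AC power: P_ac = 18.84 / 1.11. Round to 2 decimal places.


The inverter AC capacity is determined by the DC/AC ratio.
Given: P_dc = 18.84 kW, DC/AC ratio = 1.11
P_ac = P_dc / ratio = 18.84 / 1.11
P_ac = 16.97 kW

16.97


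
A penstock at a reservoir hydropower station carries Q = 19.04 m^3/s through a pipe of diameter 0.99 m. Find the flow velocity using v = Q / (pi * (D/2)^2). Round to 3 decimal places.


Compute pipe cross-sectional area:
  A = pi * (D/2)^2 = pi * (0.99/2)^2 = 0.7698 m^2
Calculate velocity:
  v = Q / A = 19.04 / 0.7698
  v = 24.735 m/s

24.735


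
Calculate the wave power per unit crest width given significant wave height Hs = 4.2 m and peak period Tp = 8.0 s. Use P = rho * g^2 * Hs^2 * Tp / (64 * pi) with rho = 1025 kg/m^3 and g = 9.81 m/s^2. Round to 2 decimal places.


Apply wave power formula:
  g^2 = 9.81^2 = 96.2361
  Hs^2 = 4.2^2 = 17.64
  Numerator = rho * g^2 * Hs^2 * Tp = 1025 * 96.2361 * 17.64 * 8.0 = 13920359.39
  Denominator = 64 * pi = 201.0619
  P = 13920359.39 / 201.0619 = 69234.19 W/m

69234.19


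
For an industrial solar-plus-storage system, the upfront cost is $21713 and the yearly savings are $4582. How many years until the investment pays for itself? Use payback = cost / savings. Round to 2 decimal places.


Simple payback period = initial cost / annual savings
Payback = 21713 / 4582
Payback = 4.74 years

4.74


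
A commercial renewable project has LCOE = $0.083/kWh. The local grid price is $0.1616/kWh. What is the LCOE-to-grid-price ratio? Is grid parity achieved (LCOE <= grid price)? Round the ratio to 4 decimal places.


Compare LCOE to grid price:
  LCOE = $0.083/kWh, Grid price = $0.1616/kWh
  Ratio = LCOE / grid_price = 0.083 / 0.1616 = 0.5136
  Grid parity achieved (ratio <= 1)? yes

0.5136


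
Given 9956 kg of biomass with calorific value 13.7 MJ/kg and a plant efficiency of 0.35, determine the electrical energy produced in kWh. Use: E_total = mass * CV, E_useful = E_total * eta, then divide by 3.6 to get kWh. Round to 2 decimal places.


Total energy = mass * CV = 9956 * 13.7 = 136397.2 MJ
Useful energy = total * eta = 136397.2 * 0.35 = 47739.02 MJ
Convert to kWh: 47739.02 / 3.6
Useful energy = 13260.84 kWh

13260.84


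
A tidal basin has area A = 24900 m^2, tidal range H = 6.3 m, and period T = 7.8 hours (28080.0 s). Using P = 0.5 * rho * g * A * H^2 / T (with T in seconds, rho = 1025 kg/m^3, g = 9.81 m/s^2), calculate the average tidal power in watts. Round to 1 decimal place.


Convert period to seconds: T = 7.8 * 3600 = 28080.0 s
H^2 = 6.3^2 = 39.69
P = 0.5 * rho * g * A * H^2 / T
P = 0.5 * 1025 * 9.81 * 24900 * 39.69 / 28080.0
P = 176948.2 W

176948.2


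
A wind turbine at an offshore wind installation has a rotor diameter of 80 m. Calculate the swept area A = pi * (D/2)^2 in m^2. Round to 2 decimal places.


Compute the rotor radius:
  r = D / 2 = 80 / 2 = 40.0 m
Calculate swept area:
  A = pi * r^2 = pi * 40.0^2
  A = 5026.55 m^2

5026.55


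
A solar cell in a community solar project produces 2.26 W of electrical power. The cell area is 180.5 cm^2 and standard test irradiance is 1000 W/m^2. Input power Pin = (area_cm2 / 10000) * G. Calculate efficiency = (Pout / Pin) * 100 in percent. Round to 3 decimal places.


First compute the input power:
  Pin = area_cm2 / 10000 * G = 180.5 / 10000 * 1000 = 18.05 W
Then compute efficiency:
  Efficiency = (Pout / Pin) * 100 = (2.26 / 18.05) * 100
  Efficiency = 12.521%

12.521


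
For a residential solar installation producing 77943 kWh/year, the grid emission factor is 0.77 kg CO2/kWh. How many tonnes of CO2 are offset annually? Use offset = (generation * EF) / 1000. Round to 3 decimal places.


CO2 offset in kg = generation * emission_factor
CO2 offset = 77943 * 0.77 = 60016.11 kg
Convert to tonnes:
  CO2 offset = 60016.11 / 1000 = 60.016 tonnes

60.016


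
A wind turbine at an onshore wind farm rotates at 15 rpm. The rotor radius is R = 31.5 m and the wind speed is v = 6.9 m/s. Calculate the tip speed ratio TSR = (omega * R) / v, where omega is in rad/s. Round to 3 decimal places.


Convert rotational speed to rad/s:
  omega = 15 * 2 * pi / 60 = 1.5708 rad/s
Compute tip speed:
  v_tip = omega * R = 1.5708 * 31.5 = 49.48 m/s
Tip speed ratio:
  TSR = v_tip / v_wind = 49.48 / 6.9 = 7.171

7.171


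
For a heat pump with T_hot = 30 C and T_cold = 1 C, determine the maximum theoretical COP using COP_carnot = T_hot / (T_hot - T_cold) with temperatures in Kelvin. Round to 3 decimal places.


Convert to Kelvin:
  T_hot = 30 + 273.15 = 303.15 K
  T_cold = 1 + 273.15 = 274.15 K
Apply Carnot COP formula:
  COP = T_hot_K / (T_hot_K - T_cold_K) = 303.15 / 29.0
  COP = 10.453

10.453


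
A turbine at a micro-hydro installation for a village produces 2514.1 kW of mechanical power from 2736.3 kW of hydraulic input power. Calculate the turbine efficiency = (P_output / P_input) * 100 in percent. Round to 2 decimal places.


Turbine efficiency = (output power / input power) * 100
eta = (2514.1 / 2736.3) * 100
eta = 91.88%

91.88


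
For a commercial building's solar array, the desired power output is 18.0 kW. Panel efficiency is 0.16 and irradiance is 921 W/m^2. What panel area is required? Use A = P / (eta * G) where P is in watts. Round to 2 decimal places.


Convert target power to watts: P = 18.0 * 1000 = 18000.0 W
Compute denominator: eta * G = 0.16 * 921 = 147.36
Required area A = P / (eta * G) = 18000.0 / 147.36
A = 122.15 m^2

122.15


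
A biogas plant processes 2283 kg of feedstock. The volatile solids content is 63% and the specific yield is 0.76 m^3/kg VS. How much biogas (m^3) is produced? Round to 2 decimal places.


Compute volatile solids:
  VS = mass * VS_fraction = 2283 * 0.63 = 1438.29 kg
Calculate biogas volume:
  Biogas = VS * specific_yield = 1438.29 * 0.76
  Biogas = 1093.10 m^3

1093.10


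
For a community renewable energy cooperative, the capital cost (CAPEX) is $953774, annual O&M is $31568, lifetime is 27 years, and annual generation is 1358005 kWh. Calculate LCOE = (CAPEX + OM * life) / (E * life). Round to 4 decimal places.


Total cost = CAPEX + OM * lifetime = 953774 + 31568 * 27 = 953774 + 852336 = 1806110
Total generation = annual * lifetime = 1358005 * 27 = 36666135 kWh
LCOE = 1806110 / 36666135
LCOE = 0.0493 $/kWh

0.0493


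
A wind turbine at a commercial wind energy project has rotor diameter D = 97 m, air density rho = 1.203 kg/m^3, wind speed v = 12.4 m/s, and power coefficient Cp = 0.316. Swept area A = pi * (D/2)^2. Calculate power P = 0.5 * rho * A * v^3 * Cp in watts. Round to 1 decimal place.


Step 1 -- Compute swept area:
  A = pi * (D/2)^2 = pi * (97/2)^2 = 7389.81 m^2
Step 2 -- Apply wind power equation:
  P = 0.5 * rho * A * v^3 * Cp
  v^3 = 12.4^3 = 1906.624
  P = 0.5 * 1.203 * 7389.81 * 1906.624 * 0.316
  P = 2678065.0 W

2678065.0


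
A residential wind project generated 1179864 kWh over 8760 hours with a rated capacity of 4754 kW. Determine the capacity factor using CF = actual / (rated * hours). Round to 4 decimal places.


Capacity factor = actual output / maximum possible output
Maximum possible = rated * hours = 4754 * 8760 = 41645040 kWh
CF = 1179864 / 41645040
CF = 0.0283

0.0283


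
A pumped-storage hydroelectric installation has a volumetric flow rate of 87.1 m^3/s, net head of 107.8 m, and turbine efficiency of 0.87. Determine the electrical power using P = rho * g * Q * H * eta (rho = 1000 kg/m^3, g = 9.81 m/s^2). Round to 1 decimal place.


Apply the hydropower formula P = rho * g * Q * H * eta
rho * g = 1000 * 9.81 = 9810.0
P = 9810.0 * 87.1 * 107.8 * 0.87
P = 80135541.5 W

80135541.5


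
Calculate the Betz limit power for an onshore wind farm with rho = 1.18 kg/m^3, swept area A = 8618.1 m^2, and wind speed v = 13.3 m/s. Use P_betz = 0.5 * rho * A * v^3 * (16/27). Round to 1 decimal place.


The Betz coefficient Cp_max = 16/27 = 0.5926
v^3 = 13.3^3 = 2352.637
P_betz = 0.5 * rho * A * v^3 * Cp_max
P_betz = 0.5 * 1.18 * 8618.1 * 2352.637 * 0.5926
P_betz = 7088832.0 W

7088832.0


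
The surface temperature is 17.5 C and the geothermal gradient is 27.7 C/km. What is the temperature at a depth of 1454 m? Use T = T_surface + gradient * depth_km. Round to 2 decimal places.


Convert depth to km: 1454 / 1000 = 1.454 km
Temperature increase = gradient * depth_km = 27.7 * 1.454 = 40.28 C
Temperature at depth = T_surface + delta_T = 17.5 + 40.28
T = 57.78 C

57.78


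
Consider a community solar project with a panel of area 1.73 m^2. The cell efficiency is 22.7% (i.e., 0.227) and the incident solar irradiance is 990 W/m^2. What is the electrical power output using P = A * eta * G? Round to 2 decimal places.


Use the solar power formula P = A * eta * G.
Given: A = 1.73 m^2, eta = 0.227, G = 990 W/m^2
P = 1.73 * 0.227 * 990
P = 388.78 W

388.78


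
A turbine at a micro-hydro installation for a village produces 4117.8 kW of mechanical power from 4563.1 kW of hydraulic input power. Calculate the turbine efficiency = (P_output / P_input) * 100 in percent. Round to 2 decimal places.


Turbine efficiency = (output power / input power) * 100
eta = (4117.8 / 4563.1) * 100
eta = 90.24%

90.24


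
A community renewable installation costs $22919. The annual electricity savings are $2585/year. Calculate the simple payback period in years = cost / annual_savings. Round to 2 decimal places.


Simple payback period = initial cost / annual savings
Payback = 22919 / 2585
Payback = 8.87 years

8.87


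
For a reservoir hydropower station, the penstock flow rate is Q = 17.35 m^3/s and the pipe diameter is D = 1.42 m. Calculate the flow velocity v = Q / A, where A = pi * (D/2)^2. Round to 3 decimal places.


Compute pipe cross-sectional area:
  A = pi * (D/2)^2 = pi * (1.42/2)^2 = 1.5837 m^2
Calculate velocity:
  v = Q / A = 17.35 / 1.5837
  v = 10.956 m/s

10.956


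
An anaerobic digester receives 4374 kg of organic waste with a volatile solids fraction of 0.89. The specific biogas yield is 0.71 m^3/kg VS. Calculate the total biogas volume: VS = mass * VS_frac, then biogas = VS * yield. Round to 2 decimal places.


Compute volatile solids:
  VS = mass * VS_fraction = 4374 * 0.89 = 3892.86 kg
Calculate biogas volume:
  Biogas = VS * specific_yield = 3892.86 * 0.71
  Biogas = 2763.93 m^3

2763.93


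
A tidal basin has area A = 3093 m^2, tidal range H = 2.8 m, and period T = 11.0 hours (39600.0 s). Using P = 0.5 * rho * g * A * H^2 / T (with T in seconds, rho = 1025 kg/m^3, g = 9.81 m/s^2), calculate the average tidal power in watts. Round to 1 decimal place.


Convert period to seconds: T = 11.0 * 3600 = 39600.0 s
H^2 = 2.8^2 = 7.84
P = 0.5 * rho * g * A * H^2 / T
P = 0.5 * 1025 * 9.81 * 3093 * 7.84 / 39600.0
P = 3078.7 W

3078.7


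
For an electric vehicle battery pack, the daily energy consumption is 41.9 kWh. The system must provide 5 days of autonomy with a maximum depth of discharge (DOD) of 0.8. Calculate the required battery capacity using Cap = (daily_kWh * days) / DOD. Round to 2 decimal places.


Total energy needed = daily * days = 41.9 * 5 = 209.5 kWh
Account for depth of discharge:
  Cap = total_energy / DOD = 209.5 / 0.8
  Cap = 261.88 kWh

261.88


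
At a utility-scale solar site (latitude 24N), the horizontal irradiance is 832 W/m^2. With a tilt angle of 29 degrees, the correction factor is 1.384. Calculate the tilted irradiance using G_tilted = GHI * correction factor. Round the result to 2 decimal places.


Identify the given values:
  GHI = 832 W/m^2, tilt correction factor = 1.384
Apply the formula G_tilted = GHI * factor:
  G_tilted = 832 * 1.384
  G_tilted = 1151.49 W/m^2

1151.49


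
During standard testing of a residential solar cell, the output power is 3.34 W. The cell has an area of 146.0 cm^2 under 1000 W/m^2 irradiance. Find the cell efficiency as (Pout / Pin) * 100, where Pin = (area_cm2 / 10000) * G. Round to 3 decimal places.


First compute the input power:
  Pin = area_cm2 / 10000 * G = 146.0 / 10000 * 1000 = 14.6 W
Then compute efficiency:
  Efficiency = (Pout / Pin) * 100 = (3.34 / 14.6) * 100
  Efficiency = 22.877%

22.877


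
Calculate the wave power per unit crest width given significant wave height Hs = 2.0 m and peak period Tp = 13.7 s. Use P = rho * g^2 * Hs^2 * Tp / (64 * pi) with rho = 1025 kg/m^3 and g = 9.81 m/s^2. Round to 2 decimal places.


Apply wave power formula:
  g^2 = 9.81^2 = 96.2361
  Hs^2 = 2.0^2 = 4.0
  Numerator = rho * g^2 * Hs^2 * Tp = 1025 * 96.2361 * 4.0 * 13.7 = 5405581.74
  Denominator = 64 * pi = 201.0619
  P = 5405581.74 / 201.0619 = 26885.16 W/m

26885.16


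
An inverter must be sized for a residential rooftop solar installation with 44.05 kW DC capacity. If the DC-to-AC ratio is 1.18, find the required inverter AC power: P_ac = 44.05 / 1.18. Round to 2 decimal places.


The inverter AC capacity is determined by the DC/AC ratio.
Given: P_dc = 44.05 kW, DC/AC ratio = 1.18
P_ac = P_dc / ratio = 44.05 / 1.18
P_ac = 37.33 kW

37.33


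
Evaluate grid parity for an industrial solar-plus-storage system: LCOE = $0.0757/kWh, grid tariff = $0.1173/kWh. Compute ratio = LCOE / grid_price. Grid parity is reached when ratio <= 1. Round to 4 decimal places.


Compare LCOE to grid price:
  LCOE = $0.0757/kWh, Grid price = $0.1173/kWh
  Ratio = LCOE / grid_price = 0.0757 / 0.1173 = 0.6454
  Grid parity achieved (ratio <= 1)? yes

0.6454


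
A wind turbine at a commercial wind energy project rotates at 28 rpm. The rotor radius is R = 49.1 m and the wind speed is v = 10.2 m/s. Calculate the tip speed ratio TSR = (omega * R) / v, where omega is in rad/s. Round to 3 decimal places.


Convert rotational speed to rad/s:
  omega = 28 * 2 * pi / 60 = 2.9322 rad/s
Compute tip speed:
  v_tip = omega * R = 2.9322 * 49.1 = 143.969 m/s
Tip speed ratio:
  TSR = v_tip / v_wind = 143.969 / 10.2 = 14.115

14.115


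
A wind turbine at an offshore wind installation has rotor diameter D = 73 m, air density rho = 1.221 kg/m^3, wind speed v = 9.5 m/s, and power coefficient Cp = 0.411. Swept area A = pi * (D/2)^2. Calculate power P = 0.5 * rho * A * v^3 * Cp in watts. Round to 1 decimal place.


Step 1 -- Compute swept area:
  A = pi * (D/2)^2 = pi * (73/2)^2 = 4185.39 m^2
Step 2 -- Apply wind power equation:
  P = 0.5 * rho * A * v^3 * Cp
  v^3 = 9.5^3 = 857.375
  P = 0.5 * 1.221 * 4185.39 * 857.375 * 0.411
  P = 900396.7 W

900396.7
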